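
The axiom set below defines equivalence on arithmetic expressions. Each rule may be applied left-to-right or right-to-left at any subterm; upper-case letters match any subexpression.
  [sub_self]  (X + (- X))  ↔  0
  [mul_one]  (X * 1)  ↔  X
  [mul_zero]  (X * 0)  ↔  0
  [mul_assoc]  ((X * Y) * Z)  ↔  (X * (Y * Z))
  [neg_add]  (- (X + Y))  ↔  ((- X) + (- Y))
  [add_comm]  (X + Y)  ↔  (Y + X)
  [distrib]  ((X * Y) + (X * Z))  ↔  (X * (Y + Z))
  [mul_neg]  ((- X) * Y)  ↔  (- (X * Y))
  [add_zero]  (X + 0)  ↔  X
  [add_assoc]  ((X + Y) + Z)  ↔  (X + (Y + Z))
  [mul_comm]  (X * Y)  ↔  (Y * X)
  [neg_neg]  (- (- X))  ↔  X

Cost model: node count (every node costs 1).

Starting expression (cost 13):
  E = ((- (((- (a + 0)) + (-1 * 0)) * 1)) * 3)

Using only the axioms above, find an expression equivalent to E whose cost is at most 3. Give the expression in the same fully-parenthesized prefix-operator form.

1. [add_zero →] (a + 0)  →  a;  E = ((- (((- a) + (-1 * 0)) * 1)) * 3)
2. [mul_zero →] (-1 * 0)  →  0;  E = ((- (((- a) + 0) * 1)) * 3)
3. [add_zero →] ((- a) + 0)  →  (- a);  E = ((- ((- a) * 1)) * 3)
4. [mul_one →] ((- a) * 1)  →  (- a);  E = ((- (- a)) * 3)
5. [neg_neg →] (- (- a))  →  a;  cost 3 ≤ 3, done

(a * 3)   [cost 3]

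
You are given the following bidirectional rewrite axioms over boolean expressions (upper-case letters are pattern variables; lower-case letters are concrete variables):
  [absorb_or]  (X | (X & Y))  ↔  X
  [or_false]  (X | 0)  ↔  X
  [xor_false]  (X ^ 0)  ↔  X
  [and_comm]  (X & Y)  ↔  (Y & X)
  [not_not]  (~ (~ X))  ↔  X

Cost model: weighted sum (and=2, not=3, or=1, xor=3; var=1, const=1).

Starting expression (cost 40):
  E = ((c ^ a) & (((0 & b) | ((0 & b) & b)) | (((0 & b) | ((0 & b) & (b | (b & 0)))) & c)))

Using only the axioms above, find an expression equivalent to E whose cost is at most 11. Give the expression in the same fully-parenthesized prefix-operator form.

((c ^ a) & (0 & b))   [cost 11]

1. [absorb_or →] (b | (b & 0))  →  b;  E = ((c ^ a) & (((0 & b) | ((0 & b) & b)) | (((0 & b) | ((0 & b) & b)) & c)))
2. [absorb_or →] (((0 & b) | ((0 & b) & b)) | (((0 & b) | ((0 & b) & b)) & c))  →  ((0 & b) | ((0 & b) & b));  E = ((c ^ a) & ((0 & b) | ((0 & b) & b)))
3. [absorb_or →] ((0 & b) | ((0 & b) & b))  →  (0 & b);  cost 11 ≤ 11, done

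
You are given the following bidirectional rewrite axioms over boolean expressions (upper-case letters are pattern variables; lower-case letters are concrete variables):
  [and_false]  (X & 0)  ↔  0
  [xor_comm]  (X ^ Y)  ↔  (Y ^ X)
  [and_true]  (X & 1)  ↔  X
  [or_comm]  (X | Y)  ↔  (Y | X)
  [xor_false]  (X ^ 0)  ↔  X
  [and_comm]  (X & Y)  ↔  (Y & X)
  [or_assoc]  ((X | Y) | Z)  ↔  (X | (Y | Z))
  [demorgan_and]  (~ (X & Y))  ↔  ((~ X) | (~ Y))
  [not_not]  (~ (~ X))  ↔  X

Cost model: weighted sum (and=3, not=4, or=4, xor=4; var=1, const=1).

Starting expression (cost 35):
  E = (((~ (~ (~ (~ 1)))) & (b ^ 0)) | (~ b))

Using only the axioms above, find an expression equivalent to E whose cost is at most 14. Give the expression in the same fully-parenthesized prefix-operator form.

((1 & b) | (~ b))   [cost 14]

1. [xor_false →] (b ^ 0)  →  b;  E = (((~ (~ (~ (~ 1)))) & b) | (~ b))
2. [not_not →] (~ (~ 1))  →  1;  E = (((~ (~ 1)) & b) | (~ b))
3. [not_not →] (~ (~ 1))  →  1;  cost 14 ≤ 14, done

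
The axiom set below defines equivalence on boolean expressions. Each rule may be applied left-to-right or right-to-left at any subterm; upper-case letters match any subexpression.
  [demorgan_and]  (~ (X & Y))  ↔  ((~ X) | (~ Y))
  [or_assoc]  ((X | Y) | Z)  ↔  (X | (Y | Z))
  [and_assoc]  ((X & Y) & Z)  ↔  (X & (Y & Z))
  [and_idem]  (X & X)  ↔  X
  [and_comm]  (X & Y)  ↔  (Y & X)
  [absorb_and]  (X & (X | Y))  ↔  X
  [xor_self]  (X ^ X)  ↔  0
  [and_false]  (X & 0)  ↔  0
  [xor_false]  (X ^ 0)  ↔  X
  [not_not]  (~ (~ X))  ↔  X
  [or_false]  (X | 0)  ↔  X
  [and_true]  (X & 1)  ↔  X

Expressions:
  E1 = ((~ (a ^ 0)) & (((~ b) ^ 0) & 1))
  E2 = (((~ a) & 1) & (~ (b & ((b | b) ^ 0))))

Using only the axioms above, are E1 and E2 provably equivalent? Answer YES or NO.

YES

(1) (a ^ 0)  =[xor_false →]=  a    ⊢ ((~ a) & (((~ b) ^ 0) & 1))
(2) ((~ b) ^ 0)  =[xor_false →]=  (~ b)    ⊢ ((~ a) & ((~ b) & 1))
(3) ((~ b) & 1)  =[and_true →]=  (~ b)    ⊢ ((~ a) & (~ b))
(4) b  =[absorb_and ←]=  (b & (b | b))    ⊢ ((~ a) & (~ (b & (b | b))))
(5) (~ a)  =[and_true ←]=  ((~ a) & 1)    ⊢ (((~ a) & 1) & (~ (b & (b | b))))
(6) (b | b)  =[xor_false ←]=  ((b | b) ^ 0)    ⊢ E2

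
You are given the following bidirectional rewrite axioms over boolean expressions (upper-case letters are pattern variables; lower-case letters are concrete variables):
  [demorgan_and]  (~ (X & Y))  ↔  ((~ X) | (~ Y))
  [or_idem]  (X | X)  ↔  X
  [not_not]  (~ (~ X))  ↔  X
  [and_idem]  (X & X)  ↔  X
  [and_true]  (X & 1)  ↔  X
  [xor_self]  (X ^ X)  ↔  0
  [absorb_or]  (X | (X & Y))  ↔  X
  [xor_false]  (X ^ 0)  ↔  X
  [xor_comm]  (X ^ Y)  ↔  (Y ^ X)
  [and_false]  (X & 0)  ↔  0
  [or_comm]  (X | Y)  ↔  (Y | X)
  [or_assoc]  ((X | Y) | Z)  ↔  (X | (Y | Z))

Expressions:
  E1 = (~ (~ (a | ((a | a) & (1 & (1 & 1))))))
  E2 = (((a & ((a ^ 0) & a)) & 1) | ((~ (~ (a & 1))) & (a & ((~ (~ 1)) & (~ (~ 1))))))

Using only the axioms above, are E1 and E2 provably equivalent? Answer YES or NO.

YES

(1) (1 & 1)  =[and_true →]=  1    ⊢ (~ (~ (a | ((a | a) & (1 & 1)))))
(2) (~ (~ (a | ((a | a) & (1 & 1)))))  =[not_not →]=  (a | ((a | a) & (1 & 1)))
(3) (a | a)  =[or_idem →]=  a    ⊢ (a | (a & (1 & 1)))
(4) (1 & 1)  =[and_idem →]=  1    ⊢ (a | (a & 1))
(5) (a & 1)  =[and_true →]=  a    ⊢ (a | a)
(6) a  =[and_idem ←]=  (a & a)    ⊢ ((a & a) | a)
(7) a  =[and_true ←]=  (a & 1)    ⊢ ((a & a) | (a & 1))
(8) (a & 1)  =[and_idem ←]=  ((a & 1) & (a & 1))    ⊢ ((a & a) | ((a & 1) & (a & 1)))
(9) (a & a)  =[and_true ←]=  ((a & a) & 1)    ⊢ (((a & a) & 1) | ((a & 1) & (a & 1)))
(10) a  =[and_idem ←]=  (a & a)    ⊢ (((a & (a & a)) & 1) | ((a & 1) & (a & 1)))
(11) (a & 1)  =[not_not ←]=  (~ (~ (a & 1)))    ⊢ (((a & (a & a)) & 1) | ((~ (~ (a & 1))) & (a & 1)))
(12) 1  =[not_not ←]=  (~ (~ 1))    ⊢ (((a & (a & a)) & 1) | ((~ (~ (a & 1))) & (a & (~ (~ 1)))))
(13) a  =[xor_false ←]=  (a ^ 0)    ⊢ (((a & ((a ^ 0) & a)) & 1) | ((~ (~ (a & 1))) & (a & (~ (~ 1)))))
(14) (~ (~ 1))  =[and_idem ←]=  ((~ (~ 1)) & (~ (~ 1)))    ⊢ E2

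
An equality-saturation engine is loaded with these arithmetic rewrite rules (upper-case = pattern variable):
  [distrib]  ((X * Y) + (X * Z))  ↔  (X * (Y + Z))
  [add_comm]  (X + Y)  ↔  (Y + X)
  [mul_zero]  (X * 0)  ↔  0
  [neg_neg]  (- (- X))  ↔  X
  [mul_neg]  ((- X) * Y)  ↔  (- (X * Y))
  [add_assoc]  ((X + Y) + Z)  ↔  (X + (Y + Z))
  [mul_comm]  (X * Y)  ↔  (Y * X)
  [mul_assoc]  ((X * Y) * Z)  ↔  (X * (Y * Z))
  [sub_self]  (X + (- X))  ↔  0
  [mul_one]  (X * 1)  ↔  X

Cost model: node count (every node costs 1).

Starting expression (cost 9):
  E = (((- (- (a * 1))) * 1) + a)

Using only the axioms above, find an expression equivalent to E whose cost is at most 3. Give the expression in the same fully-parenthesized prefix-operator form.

(a + a)   [cost 3]

step 1: neg_neg (→) rewrites (- (- (a * 1))) into (a * 1), now (((a * 1) * 1) + a)
step 2: mul_one (→) rewrites ((a * 1) * 1) into (a * 1), now ((a * 1) + a)
step 3: mul_one (→) rewrites (a * 1) into a, reaching cost 3 (bound 3)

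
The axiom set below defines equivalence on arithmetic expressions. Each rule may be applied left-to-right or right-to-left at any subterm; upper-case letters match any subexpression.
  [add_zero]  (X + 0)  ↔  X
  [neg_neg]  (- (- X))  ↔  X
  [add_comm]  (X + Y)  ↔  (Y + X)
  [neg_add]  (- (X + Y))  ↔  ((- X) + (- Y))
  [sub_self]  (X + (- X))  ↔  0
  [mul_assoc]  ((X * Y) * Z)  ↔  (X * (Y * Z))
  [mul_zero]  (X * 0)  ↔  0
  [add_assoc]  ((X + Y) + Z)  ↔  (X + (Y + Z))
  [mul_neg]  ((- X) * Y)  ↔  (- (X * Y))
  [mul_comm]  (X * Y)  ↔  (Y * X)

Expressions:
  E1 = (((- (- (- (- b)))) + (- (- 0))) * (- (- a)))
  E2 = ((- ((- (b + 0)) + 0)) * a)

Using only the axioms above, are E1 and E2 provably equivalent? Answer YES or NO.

(1) (- (- (- b)))  =[neg_neg →]=  (- b)    ⊢ (((- (- b)) + (- (- 0))) * (- (- a)))
(2) (- (- 0))  =[neg_neg →]=  0    ⊢ (((- (- b)) + 0) * (- (- a)))
(3) (- (- a))  =[neg_neg →]=  a    ⊢ (((- (- b)) + 0) * a)
(4) (- (- b))  =[neg_neg →]=  b    ⊢ ((b + 0) * a)
(5) (b + 0)  =[neg_neg ←]=  (- (- (b + 0)))    ⊢ ((- (- (b + 0))) * a)
(6) (- (b + 0))  =[add_zero ←]=  ((- (b + 0)) + 0)    ⊢ E2

YES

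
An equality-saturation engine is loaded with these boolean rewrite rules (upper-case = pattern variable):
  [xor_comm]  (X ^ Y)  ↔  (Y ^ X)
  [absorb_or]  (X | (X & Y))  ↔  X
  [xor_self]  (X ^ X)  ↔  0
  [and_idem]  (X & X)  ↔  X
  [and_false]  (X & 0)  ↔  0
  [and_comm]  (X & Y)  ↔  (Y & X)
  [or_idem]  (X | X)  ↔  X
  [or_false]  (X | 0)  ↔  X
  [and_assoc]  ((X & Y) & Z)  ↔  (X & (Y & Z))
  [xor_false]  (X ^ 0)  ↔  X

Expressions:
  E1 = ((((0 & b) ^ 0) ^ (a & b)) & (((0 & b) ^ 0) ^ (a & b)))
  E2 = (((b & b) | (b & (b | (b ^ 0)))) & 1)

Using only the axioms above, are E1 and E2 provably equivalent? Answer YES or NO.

NO

All listed rules preserve value, hence provable equivalence implies equal values everywhere; look for a separating assignment.
a=0, b=1 gives E1 ↦ 0, E2 ↦ 1; values differ ⇒ not provably equivalent.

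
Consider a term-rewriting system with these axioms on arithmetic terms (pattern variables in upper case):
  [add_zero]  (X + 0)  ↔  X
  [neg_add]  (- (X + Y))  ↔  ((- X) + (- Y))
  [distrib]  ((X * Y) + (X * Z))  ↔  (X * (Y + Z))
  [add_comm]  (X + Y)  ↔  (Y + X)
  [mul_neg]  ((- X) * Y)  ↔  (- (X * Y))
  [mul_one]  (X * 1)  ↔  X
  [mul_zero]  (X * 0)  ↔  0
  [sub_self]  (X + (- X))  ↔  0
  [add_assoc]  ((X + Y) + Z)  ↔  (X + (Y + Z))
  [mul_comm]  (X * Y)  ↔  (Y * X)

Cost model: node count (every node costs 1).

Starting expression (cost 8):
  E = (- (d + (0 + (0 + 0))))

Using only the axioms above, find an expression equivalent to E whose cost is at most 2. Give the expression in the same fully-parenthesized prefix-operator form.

(1) (0 + 0)  =[add_zero →]=  0    ⊢ (- (d + (0 + 0)))
(2) (0 + 0)  =[add_zero →]=  0    ⊢ (- (d + 0))
(3) (d + 0)  =[add_zero →]=  d    ⊢ cost 2, within 2

(- d)   [cost 2]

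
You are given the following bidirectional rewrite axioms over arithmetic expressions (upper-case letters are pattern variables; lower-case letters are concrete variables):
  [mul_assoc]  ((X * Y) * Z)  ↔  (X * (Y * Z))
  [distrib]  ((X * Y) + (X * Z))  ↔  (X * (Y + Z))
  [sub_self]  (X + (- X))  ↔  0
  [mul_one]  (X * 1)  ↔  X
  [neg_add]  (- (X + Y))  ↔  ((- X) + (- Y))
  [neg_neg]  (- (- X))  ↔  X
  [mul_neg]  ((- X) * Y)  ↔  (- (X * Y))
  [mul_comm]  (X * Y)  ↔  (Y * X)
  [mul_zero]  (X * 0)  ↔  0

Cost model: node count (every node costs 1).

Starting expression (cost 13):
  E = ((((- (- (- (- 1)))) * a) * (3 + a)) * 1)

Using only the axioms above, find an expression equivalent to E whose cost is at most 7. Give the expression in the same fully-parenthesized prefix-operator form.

((1 * a) * (3 + a))   [cost 7]

(1) ((((- (- (- (- 1)))) * a) * (3 + a)) * 1)  =[mul_one →]=  (((- (- (- (- 1)))) * a) * (3 + a))
(2) (- (- (- 1)))  =[neg_neg →]=  (- 1)    ⊢ (((- (- 1)) * a) * (3 + a))
(3) (- (- 1))  =[neg_neg →]=  1    ⊢ cost 7, within 7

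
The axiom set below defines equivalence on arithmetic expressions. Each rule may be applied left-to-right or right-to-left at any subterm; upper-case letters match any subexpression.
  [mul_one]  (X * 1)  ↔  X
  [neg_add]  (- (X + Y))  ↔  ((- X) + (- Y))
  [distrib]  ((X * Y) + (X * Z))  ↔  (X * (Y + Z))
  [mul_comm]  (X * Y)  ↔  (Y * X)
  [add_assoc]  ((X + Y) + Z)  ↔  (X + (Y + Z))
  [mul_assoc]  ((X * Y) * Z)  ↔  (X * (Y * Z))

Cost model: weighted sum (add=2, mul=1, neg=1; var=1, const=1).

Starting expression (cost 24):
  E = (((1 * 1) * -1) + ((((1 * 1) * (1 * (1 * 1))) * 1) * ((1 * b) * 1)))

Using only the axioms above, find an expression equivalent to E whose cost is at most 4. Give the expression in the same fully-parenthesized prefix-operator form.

step 1: mul_one (→) rewrites (1 * 1) into 1, now (((1 * 1) * -1) + ((((1 * 1) * (1 * 1)) * 1) * ((1 * b) * 1)))
step 2: mul_comm (→) rewrites (1 * b) into (b * 1), now (((1 * 1) * -1) + ((((1 * 1) * (1 * 1)) * 1) * ((b * 1) * 1)))
step 3: mul_one (→) rewrites (b * 1) into b, now (((1 * 1) * -1) + ((((1 * 1) * (1 * 1)) * 1) * (b * 1)))
step 4: mul_one (→) rewrites (1 * 1) into 1, now (((1 * 1) * -1) + ((((1 * 1) * 1) * 1) * (b * 1)))
step 5: mul_one (→) rewrites ((1 * 1) * 1) into (1 * 1), now (((1 * 1) * -1) + (((1 * 1) * 1) * (b * 1)))
step 6: mul_one (→) rewrites ((1 * 1) * 1) into (1 * 1), now (((1 * 1) * -1) + ((1 * 1) * (b * 1)))
step 7: mul_one (→) rewrites (1 * 1) into 1, now ((1 * -1) + ((1 * 1) * (b * 1)))
step 8: mul_one (→) rewrites (1 * 1) into 1, now ((1 * -1) + (1 * (b * 1)))
step 9: distrib (→) rewrites ((1 * -1) + (1 * (b * 1))) into (1 * (-1 + (b * 1)))
step 10: mul_one (→) rewrites (b * 1) into b, now (1 * (-1 + b))
step 11: mul_comm (→) rewrites (1 * (-1 + b)) into ((-1 + b) * 1)
step 12: mul_one (→) rewrites ((-1 + b) * 1) into (-1 + b), reaching cost 4 (bound 4)

(-1 + b)   [cost 4]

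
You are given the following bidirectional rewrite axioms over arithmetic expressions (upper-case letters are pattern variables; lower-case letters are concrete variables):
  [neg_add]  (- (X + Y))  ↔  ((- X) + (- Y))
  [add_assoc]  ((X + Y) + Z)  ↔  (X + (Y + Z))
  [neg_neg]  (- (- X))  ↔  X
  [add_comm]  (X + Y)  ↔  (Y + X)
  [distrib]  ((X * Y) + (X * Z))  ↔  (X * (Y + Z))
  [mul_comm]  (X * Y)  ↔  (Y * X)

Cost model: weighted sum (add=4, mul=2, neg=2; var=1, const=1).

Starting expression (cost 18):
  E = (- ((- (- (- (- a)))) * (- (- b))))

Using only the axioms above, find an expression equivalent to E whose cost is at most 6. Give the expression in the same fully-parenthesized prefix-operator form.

(- (a * b))   [cost 6]

step 1: neg_neg (→) rewrites (- (- b)) into b, now (- ((- (- (- (- a)))) * b))
step 2: neg_neg (→) rewrites (- (- a)) into a, now (- ((- (- a)) * b))
step 3: neg_neg (→) rewrites (- (- a)) into a, reaching cost 6 (bound 6)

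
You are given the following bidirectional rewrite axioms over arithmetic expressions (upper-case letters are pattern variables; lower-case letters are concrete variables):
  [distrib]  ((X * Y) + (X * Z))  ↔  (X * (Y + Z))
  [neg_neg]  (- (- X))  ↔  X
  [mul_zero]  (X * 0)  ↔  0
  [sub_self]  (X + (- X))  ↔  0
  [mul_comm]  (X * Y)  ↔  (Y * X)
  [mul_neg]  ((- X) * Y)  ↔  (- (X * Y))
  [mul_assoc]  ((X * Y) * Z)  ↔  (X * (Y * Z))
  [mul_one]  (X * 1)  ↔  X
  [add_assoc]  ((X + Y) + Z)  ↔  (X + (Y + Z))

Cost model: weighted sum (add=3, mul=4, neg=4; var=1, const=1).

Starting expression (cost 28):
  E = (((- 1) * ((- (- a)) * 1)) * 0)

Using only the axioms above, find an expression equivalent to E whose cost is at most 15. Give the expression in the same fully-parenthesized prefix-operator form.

((- 1) * (a * 0))   [cost 15]

step 1: neg_neg (→) rewrites (- (- a)) into a, now (((- 1) * (a * 1)) * 0)
step 2: mul_assoc (→) rewrites (((- 1) * (a * 1)) * 0) into ((- 1) * ((a * 1) * 0))
step 3: mul_one (→) rewrites (a * 1) into a, reaching cost 15 (bound 15)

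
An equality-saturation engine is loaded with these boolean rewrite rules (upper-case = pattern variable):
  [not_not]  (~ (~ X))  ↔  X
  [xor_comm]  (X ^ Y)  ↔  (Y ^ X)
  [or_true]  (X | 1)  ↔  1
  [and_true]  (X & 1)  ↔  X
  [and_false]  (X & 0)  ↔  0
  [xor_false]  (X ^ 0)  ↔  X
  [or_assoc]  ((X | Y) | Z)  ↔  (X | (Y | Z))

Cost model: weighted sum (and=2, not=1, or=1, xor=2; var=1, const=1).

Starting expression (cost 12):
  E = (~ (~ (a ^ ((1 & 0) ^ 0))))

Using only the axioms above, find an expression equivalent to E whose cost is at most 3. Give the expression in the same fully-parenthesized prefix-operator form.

(~ (~ a))   [cost 3]

step 1: xor_false (→) rewrites ((1 & 0) ^ 0) into (1 & 0), now (~ (~ (a ^ (1 & 0))))
step 2: and_false (→) rewrites (1 & 0) into 0, now (~ (~ (a ^ 0)))
step 3: xor_false (→) rewrites (a ^ 0) into a, reaching cost 3 (bound 3)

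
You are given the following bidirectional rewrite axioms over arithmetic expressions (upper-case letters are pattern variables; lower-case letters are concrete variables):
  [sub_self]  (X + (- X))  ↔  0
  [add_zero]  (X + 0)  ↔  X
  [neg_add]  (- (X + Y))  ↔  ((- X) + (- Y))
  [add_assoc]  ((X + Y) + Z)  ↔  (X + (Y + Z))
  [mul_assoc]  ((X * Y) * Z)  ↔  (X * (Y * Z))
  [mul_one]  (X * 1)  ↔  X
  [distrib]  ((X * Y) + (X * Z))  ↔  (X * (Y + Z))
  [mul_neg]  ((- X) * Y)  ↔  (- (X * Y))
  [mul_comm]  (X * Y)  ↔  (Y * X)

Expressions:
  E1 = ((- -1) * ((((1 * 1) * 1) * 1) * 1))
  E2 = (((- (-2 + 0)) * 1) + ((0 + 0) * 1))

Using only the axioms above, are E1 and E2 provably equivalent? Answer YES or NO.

The axioms are sound identities: if E1 ↔* E2 then E1 and E2 evaluate identically under any assignment.
Under the empty assignment (no variables occur): E1 evaluates to 1, E2 to 2. Distinct ⇒ no rewrite sequence connects them.

NO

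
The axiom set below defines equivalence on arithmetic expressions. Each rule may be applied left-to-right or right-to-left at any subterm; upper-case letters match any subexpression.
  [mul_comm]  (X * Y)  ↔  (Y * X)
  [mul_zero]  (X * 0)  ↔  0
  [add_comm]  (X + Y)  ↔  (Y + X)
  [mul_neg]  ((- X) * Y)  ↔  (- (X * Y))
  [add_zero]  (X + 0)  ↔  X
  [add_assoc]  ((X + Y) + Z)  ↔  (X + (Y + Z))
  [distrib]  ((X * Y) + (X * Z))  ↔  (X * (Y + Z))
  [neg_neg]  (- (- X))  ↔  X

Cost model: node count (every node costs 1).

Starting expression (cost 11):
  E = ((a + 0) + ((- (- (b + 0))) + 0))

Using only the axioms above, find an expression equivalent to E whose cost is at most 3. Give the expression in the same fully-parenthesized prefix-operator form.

(a + b)   [cost 3]

1. [add_zero →] ((- (- (b + 0))) + 0)  →  (- (- (b + 0)));  E = ((a + 0) + (- (- (b + 0))))
2. [add_zero →] (b + 0)  →  b;  E = ((a + 0) + (- (- b)))
3. [add_zero →] (a + 0)  →  a;  E = (a + (- (- b)))
4. [neg_neg →] (- (- b))  →  b;  cost 3 ≤ 3, done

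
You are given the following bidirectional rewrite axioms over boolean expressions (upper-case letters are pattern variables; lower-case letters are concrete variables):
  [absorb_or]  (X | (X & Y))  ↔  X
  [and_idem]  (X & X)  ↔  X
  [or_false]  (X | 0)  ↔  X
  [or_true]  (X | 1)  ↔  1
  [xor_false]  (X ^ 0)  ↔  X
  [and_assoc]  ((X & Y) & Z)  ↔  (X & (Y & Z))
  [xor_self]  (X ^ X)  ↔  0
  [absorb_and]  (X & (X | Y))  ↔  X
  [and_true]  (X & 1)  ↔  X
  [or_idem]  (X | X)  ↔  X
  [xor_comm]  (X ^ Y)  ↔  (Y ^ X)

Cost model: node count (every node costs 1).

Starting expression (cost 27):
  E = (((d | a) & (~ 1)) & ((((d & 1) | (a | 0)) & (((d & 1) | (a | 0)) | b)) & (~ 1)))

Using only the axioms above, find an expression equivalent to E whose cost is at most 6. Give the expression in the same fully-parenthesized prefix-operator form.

((d | a) & (~ 1))   [cost 6]

step 1: absorb_and (→) rewrites (((d & 1) | (a | 0)) & (((d & 1) | (a | 0)) | b)) into ((d & 1) | (a | 0)), now (((d | a) & (~ 1)) & (((d & 1) | (a | 0)) & (~ 1)))
step 2: or_false (→) rewrites (a | 0) into a, now (((d | a) & (~ 1)) & (((d & 1) | a) & (~ 1)))
step 3: and_true (→) rewrites (d & 1) into d, now (((d | a) & (~ 1)) & ((d | a) & (~ 1)))
step 4: and_idem (→) rewrites (((d | a) & (~ 1)) & ((d | a) & (~ 1))) into ((d | a) & (~ 1)), reaching cost 6 (bound 6)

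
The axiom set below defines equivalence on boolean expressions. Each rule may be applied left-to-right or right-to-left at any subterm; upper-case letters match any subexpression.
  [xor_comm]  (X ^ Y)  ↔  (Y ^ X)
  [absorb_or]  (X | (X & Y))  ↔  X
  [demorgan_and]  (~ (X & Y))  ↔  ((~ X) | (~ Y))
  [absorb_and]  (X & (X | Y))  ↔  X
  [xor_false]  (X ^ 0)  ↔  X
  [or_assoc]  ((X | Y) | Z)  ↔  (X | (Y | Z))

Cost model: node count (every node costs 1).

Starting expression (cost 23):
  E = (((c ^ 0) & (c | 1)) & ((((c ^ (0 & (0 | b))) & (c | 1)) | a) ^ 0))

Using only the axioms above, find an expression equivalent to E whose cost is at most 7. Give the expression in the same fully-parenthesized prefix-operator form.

step 1: xor_false (→) rewrites ((((c ^ (0 & (0 | b))) & (c | 1)) | a) ^ 0) into (((c ^ (0 & (0 | b))) & (c | 1)) | a), now (((c ^ 0) & (c | 1)) & (((c ^ (0 & (0 | b))) & (c | 1)) | a))
step 2: absorb_and (→) rewrites (0 & (0 | b)) into 0, now (((c ^ 0) & (c | 1)) & (((c ^ 0) & (c | 1)) | a))
step 3: absorb_and (→) rewrites (((c ^ 0) & (c | 1)) & (((c ^ 0) & (c | 1)) | a)) into ((c ^ 0) & (c | 1)), reaching cost 7 (bound 7)

((c ^ 0) & (c | 1))   [cost 7]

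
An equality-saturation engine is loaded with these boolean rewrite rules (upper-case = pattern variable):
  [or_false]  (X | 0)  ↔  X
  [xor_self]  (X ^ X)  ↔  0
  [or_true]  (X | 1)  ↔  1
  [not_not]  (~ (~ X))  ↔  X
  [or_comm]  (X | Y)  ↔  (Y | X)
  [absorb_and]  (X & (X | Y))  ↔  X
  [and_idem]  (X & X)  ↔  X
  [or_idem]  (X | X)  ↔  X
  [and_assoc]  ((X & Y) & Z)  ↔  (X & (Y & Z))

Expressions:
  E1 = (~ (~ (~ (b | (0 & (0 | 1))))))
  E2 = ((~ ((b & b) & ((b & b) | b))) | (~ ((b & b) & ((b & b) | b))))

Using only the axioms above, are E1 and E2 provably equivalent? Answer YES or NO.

1. [not_not →] (~ (~ (~ (b | (0 & (0 | 1))))))  →  (~ (b | (0 & (0 | 1))))
2. [absorb_and →] (0 & (0 | 1))  →  0;  E1 = (~ (b | 0))
3. [or_false →] (b | 0)  →  b;  E1 = (~ b)
4. [and_idem ←] b  →  (b & b);  E1 = (~ (b & b))
5. [absorb_and ←] (b & b)  →  ((b & b) & ((b & b) | b));  E1 = (~ ((b & b) & ((b & b) | b)))
6. [or_idem ←] (~ ((b & b) & ((b & b) | b)))  →  ((~ ((b & b) & ((b & b) | b))) | (~ ((b & b) & ((b & b) | b))));  this is E2

YES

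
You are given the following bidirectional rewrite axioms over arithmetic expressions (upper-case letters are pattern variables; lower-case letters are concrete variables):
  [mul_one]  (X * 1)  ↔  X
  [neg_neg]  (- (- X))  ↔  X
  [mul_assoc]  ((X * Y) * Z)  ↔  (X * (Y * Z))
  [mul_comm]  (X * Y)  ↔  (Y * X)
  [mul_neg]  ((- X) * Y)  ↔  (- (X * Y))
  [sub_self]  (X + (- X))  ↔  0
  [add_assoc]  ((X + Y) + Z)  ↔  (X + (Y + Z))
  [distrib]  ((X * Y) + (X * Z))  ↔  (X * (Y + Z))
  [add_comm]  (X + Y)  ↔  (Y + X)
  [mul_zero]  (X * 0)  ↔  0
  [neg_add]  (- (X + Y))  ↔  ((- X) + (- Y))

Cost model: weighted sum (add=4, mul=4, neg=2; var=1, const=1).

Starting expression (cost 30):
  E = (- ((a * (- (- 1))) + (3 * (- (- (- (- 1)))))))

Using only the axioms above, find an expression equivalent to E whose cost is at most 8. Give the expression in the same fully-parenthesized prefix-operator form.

(1) (- (- 1))  =[neg_neg →]=  1    ⊢ (- ((a * (- (- 1))) + (3 * (- (- 1)))))
(2) (- (- 1))  =[neg_neg →]=  1    ⊢ (- ((a * 1) + (3 * (- (- 1)))))
(3) (- (- 1))  =[neg_neg →]=  1    ⊢ (- ((a * 1) + (3 * 1)))
(4) (3 * 1)  =[mul_one →]=  3    ⊢ (- ((a * 1) + 3))
(5) (a * 1)  =[mul_one →]=  a    ⊢ cost 8, within 8

(- (a + 3))   [cost 8]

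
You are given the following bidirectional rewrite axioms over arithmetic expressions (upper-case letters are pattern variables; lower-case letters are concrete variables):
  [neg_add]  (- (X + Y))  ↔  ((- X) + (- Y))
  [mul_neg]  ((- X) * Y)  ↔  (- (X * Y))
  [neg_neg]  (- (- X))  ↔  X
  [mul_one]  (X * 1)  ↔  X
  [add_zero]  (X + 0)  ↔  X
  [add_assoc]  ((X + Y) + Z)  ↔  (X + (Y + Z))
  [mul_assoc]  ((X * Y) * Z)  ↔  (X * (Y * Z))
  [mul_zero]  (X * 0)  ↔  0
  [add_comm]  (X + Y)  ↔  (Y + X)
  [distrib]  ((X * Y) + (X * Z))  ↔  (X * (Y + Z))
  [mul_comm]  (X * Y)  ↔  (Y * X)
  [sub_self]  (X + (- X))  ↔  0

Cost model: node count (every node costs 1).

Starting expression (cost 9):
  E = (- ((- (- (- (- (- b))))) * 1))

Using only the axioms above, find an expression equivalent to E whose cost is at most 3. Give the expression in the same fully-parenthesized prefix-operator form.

(- (- b))   [cost 3]

(1) ((- (- (- (- (- b))))) * 1)  =[mul_one →]=  (- (- (- (- (- b)))))    ⊢ (- (- (- (- (- (- b))))))
(2) (- (- (- b)))  =[neg_neg →]=  (- b)    ⊢ (- (- (- (- b))))
(3) (- (- b))  =[neg_neg →]=  b    ⊢ cost 3, within 3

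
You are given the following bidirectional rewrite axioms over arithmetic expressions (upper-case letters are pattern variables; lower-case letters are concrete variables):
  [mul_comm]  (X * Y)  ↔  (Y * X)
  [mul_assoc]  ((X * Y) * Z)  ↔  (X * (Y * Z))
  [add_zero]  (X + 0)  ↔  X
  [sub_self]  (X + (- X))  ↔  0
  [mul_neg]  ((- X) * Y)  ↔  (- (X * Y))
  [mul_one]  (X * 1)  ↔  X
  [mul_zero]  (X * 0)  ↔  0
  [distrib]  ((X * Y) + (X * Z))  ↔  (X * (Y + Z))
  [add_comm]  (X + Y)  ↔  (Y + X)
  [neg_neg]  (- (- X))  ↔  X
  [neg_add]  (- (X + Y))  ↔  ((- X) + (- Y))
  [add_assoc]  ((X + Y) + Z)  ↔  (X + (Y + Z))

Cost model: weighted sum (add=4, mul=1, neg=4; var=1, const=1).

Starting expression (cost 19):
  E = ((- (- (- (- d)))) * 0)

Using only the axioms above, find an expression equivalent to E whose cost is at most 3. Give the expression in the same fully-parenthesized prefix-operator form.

(d * 0)   [cost 3]

step 1: neg_neg (→) rewrites (- (- d)) into d, now ((- (- d)) * 0)
step 2: neg_neg (→) rewrites (- (- d)) into d, reaching cost 3 (bound 3)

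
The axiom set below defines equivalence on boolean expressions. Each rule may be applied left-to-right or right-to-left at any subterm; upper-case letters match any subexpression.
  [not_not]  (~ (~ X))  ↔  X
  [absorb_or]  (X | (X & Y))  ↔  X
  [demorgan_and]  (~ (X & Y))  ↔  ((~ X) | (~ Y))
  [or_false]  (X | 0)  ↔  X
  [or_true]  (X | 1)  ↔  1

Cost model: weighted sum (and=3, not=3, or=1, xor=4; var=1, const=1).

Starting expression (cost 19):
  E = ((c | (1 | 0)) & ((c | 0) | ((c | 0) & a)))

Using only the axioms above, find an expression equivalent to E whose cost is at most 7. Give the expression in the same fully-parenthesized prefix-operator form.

step 1: absorb_or (→) rewrites ((c | 0) | ((c | 0) & a)) into (c | 0), now ((c | (1 | 0)) & (c | 0))
step 2: or_false (→) rewrites (1 | 0) into 1, now ((c | 1) & (c | 0))
step 3: or_false (→) rewrites (c | 0) into c, reaching cost 7 (bound 7)

((c | 1) & c)   [cost 7]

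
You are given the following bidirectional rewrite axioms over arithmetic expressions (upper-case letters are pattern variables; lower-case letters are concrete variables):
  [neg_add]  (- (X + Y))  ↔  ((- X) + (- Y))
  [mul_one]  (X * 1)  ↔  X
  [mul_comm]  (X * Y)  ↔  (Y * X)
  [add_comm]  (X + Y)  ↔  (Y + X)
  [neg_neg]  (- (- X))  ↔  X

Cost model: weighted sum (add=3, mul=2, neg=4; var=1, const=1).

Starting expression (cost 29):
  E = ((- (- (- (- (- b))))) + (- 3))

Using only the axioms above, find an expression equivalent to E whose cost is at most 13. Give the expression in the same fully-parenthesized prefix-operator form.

(1) (- (- b))  =[neg_neg →]=  b    ⊢ ((- (- (- b))) + (- 3))
(2) (- (- (- b)))  =[neg_neg →]=  (- b)    ⊢ cost 13, within 13

((- b) + (- 3))   [cost 13]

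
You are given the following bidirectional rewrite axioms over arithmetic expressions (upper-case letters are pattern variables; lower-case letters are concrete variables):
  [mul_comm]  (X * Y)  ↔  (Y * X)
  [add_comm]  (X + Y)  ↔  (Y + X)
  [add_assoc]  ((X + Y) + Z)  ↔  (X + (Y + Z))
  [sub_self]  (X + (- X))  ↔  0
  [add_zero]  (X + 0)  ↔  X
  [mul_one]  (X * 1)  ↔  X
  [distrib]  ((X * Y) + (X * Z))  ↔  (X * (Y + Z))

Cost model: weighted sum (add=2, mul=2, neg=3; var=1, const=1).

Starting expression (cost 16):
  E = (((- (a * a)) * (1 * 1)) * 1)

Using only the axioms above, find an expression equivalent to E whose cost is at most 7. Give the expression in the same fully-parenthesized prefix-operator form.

1. [mul_one →] (1 * 1)  →  1;  E = (((- (a * a)) * 1) * 1)
2. [mul_one →] ((- (a * a)) * 1)  →  (- (a * a));  E = ((- (a * a)) * 1)
3. [mul_one →] ((- (a * a)) * 1)  →  (- (a * a));  cost 7 ≤ 7, done

(- (a * a))   [cost 7]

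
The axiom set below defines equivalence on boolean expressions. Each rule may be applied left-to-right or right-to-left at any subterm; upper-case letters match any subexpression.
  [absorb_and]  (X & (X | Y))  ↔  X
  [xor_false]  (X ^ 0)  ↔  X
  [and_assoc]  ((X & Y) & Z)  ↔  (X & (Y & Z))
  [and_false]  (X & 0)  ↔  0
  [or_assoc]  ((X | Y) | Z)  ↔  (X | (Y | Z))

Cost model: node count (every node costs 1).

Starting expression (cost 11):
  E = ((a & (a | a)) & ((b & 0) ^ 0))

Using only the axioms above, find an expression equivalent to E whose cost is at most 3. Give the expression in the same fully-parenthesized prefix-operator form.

(1) (b & 0)  =[and_false →]=  0    ⊢ ((a & (a | a)) & (0 ^ 0))
(2) (a & (a | a))  =[absorb_and →]=  a    ⊢ (a & (0 ^ 0))
(3) (0 ^ 0)  =[xor_false →]=  0    ⊢ cost 3, within 3

(a & 0)   [cost 3]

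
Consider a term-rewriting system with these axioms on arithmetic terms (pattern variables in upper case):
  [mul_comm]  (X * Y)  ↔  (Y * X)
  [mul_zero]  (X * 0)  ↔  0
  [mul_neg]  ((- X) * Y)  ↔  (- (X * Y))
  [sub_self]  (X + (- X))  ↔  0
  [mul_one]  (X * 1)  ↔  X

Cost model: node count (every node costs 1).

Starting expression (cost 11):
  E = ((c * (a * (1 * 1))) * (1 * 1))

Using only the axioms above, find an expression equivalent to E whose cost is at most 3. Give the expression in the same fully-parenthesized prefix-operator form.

(c * a)   [cost 3]

(1) (1 * 1)  =[mul_one →]=  1    ⊢ ((c * (a * 1)) * (1 * 1))
(2) (1 * 1)  =[mul_one →]=  1    ⊢ ((c * (a * 1)) * 1)
(3) ((c * (a * 1)) * 1)  =[mul_one →]=  (c * (a * 1))
(4) (a * 1)  =[mul_one →]=  a    ⊢ cost 3, within 3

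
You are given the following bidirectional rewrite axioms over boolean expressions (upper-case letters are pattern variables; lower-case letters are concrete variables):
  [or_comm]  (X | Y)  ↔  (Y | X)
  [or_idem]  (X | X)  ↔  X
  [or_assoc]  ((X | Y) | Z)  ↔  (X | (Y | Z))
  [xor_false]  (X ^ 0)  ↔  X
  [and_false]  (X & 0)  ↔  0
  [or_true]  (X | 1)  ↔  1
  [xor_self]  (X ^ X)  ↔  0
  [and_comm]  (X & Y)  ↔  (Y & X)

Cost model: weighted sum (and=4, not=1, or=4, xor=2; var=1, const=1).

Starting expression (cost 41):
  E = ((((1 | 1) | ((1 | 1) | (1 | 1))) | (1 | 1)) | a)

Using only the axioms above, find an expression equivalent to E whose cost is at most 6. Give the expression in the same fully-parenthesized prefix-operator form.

1. [or_idem →] ((1 | 1) | (1 | 1))  →  (1 | 1);  E = ((((1 | 1) | (1 | 1)) | (1 | 1)) | a)
2. [or_idem →] ((1 | 1) | (1 | 1))  →  (1 | 1);  E = (((1 | 1) | (1 | 1)) | a)
3. [or_idem →] ((1 | 1) | (1 | 1))  →  (1 | 1);  E = ((1 | 1) | a)
4. [or_idem →] (1 | 1)  →  1;  cost 6 ≤ 6, done

(1 | a)   [cost 6]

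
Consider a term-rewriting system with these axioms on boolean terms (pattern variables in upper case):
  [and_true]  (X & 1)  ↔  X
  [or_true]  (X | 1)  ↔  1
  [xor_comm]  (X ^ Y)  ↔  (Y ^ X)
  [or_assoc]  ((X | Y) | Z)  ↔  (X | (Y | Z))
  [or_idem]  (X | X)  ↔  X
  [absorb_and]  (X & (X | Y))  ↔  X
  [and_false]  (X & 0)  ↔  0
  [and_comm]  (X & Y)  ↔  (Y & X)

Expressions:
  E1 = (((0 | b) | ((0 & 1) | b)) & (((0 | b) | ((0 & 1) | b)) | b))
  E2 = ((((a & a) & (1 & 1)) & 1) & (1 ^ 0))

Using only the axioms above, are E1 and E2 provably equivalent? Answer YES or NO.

NO

All listed rules preserve value, hence provable equivalence implies equal values everywhere; look for a separating assignment.
a=0, b=1 gives E1 ↦ 1, E2 ↦ 0; values differ ⇒ not provably equivalent.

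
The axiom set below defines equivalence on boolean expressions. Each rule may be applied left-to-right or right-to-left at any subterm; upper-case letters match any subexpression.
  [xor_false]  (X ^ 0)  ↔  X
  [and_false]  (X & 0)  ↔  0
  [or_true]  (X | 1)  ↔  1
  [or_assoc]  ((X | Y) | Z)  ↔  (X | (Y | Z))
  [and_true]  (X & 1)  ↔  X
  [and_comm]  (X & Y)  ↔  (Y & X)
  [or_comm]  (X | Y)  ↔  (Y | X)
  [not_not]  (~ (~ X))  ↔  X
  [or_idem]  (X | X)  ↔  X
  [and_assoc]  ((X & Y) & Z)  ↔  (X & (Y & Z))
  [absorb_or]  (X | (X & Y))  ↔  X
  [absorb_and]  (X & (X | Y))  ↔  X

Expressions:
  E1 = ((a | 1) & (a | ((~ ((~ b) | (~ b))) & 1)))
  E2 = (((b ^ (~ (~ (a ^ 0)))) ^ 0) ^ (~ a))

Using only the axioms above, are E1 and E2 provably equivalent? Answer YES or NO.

NO

The axioms are sound identities: if E1 ↔* E2 then E1 and E2 evaluate identically under any assignment.
Under a=0, b=0: E1 evaluates to 0, E2 to 1. Distinct ⇒ no rewrite sequence connects them.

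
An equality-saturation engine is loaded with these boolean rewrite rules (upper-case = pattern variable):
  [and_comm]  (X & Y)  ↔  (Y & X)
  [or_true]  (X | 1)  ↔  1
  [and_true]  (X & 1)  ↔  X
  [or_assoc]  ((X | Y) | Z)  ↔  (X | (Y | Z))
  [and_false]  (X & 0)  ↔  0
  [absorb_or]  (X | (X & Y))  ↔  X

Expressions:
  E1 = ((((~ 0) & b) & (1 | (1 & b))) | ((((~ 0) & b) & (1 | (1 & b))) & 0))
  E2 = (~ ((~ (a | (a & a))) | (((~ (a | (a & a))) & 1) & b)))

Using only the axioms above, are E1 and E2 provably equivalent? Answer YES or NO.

The axioms are sound identities: if E1 ↔* E2 then E1 and E2 evaluate identically under any assignment.
Under a=0, b=1: E1 evaluates to 1, E2 to 0. Distinct ⇒ no rewrite sequence connects them.

NO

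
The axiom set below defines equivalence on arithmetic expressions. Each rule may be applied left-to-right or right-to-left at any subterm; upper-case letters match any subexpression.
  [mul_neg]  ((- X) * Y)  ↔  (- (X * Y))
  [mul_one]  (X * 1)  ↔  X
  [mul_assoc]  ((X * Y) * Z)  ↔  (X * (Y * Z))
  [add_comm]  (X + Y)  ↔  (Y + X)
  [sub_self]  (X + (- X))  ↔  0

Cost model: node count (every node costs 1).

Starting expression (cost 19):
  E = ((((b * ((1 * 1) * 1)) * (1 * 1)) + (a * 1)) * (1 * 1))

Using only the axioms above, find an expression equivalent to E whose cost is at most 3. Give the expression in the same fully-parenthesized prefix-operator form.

(b + a)   [cost 3]

step 1: mul_one (→) rewrites (1 * 1) into 1, now ((((b * (1 * 1)) * (1 * 1)) + (a * 1)) * (1 * 1))
step 2: mul_one (→) rewrites (1 * 1) into 1, now ((((b * 1) * (1 * 1)) + (a * 1)) * (1 * 1))
step 3: mul_one (→) rewrites (1 * 1) into 1, now ((((b * 1) * 1) + (a * 1)) * (1 * 1))
step 4: mul_one (→) rewrites (a * 1) into a, now ((((b * 1) * 1) + a) * (1 * 1))
step 5: mul_one (→) rewrites (1 * 1) into 1, now ((((b * 1) * 1) + a) * 1)
step 6: mul_one (→) rewrites (b * 1) into b, now (((b * 1) + a) * 1)
step 7: mul_one (→) rewrites (b * 1) into b, now ((b + a) * 1)
step 8: mul_one (→) rewrites ((b + a) * 1) into (b + a), reaching cost 3 (bound 3)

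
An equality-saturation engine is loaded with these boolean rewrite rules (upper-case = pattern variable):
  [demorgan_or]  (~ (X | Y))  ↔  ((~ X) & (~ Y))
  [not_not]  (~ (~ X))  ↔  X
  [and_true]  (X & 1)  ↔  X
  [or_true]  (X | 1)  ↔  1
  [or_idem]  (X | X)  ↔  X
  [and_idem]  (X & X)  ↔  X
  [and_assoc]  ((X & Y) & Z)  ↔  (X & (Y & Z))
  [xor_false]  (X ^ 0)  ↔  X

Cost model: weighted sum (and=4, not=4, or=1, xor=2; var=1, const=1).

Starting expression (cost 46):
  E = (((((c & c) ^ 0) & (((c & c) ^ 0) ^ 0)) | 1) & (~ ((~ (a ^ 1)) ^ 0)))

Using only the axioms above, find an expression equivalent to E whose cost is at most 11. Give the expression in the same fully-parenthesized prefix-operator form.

(1) ((c & c) ^ 0)  =[xor_false →]=  (c & c)    ⊢ (((((c & c) ^ 0) & ((c & c) ^ 0)) | 1) & (~ ((~ (a ^ 1)) ^ 0)))
(2) ((~ (a ^ 1)) ^ 0)  =[xor_false →]=  (~ (a ^ 1))    ⊢ (((((c & c) ^ 0) & ((c & c) ^ 0)) | 1) & (~ (~ (a ^ 1))))
(3) (~ (~ (a ^ 1)))  =[not_not →]=  (a ^ 1)    ⊢ (((((c & c) ^ 0) & ((c & c) ^ 0)) | 1) & (a ^ 1))
(4) (((c & c) ^ 0) & ((c & c) ^ 0))  =[and_idem →]=  ((c & c) ^ 0)    ⊢ ((((c & c) ^ 0) | 1) & (a ^ 1))
(5) (c & c)  =[and_idem →]=  c    ⊢ (((c ^ 0) | 1) & (a ^ 1))
(6) (c ^ 0)  =[xor_false →]=  c    ⊢ cost 11, within 11

((c | 1) & (a ^ 1))   [cost 11]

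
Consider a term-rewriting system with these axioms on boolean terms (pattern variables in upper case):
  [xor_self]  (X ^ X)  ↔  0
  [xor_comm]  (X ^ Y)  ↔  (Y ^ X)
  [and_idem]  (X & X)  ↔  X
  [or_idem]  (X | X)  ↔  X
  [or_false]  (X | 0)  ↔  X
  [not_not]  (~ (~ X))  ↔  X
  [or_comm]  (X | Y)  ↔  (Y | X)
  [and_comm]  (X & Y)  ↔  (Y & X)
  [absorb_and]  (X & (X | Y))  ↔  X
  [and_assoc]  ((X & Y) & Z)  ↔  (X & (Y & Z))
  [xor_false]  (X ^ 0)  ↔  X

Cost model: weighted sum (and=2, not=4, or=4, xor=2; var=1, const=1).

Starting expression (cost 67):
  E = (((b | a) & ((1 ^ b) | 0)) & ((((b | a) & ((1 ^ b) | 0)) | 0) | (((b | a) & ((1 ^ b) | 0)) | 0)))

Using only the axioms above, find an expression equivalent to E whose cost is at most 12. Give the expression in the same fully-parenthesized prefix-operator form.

1. [or_idem →] ((((b | a) & ((1 ^ b) | 0)) | 0) | (((b | a) & ((1 ^ b) | 0)) | 0))  →  (((b | a) & ((1 ^ b) | 0)) | 0);  E = (((b | a) & ((1 ^ b) | 0)) & (((b | a) & ((1 ^ b) | 0)) | 0))
2. [absorb_and →] (((b | a) & ((1 ^ b) | 0)) & (((b | a) & ((1 ^ b) | 0)) | 0))  →  ((b | a) & ((1 ^ b) | 0))
3. [or_false →] ((1 ^ b) | 0)  →  (1 ^ b);  cost 12 ≤ 12, done

((b | a) & (1 ^ b))   [cost 12]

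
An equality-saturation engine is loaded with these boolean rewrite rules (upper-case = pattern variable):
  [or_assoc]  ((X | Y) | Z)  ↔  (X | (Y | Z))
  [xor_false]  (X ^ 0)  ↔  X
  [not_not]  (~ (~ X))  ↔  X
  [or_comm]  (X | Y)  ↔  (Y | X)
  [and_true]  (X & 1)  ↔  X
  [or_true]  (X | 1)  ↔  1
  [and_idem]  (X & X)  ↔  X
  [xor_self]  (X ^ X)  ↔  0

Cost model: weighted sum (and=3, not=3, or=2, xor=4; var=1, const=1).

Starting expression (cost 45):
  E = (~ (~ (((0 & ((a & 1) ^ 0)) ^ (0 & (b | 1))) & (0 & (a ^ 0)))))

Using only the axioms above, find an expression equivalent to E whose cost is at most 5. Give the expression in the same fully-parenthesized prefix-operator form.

1. [not_not →] (~ (~ (((0 & ((a & 1) ^ 0)) ^ (0 & (b | 1))) & (0 & (a ^ 0)))))  →  (((0 & ((a & 1) ^ 0)) ^ (0 & (b | 1))) & (0 & (a ^ 0)))
2. [or_true →] (b | 1)  →  1;  E = (((0 & ((a & 1) ^ 0)) ^ (0 & 1)) & (0 & (a ^ 0)))
3. [and_true →] (a & 1)  →  a;  E = (((0 & (a ^ 0)) ^ (0 & 1)) & (0 & (a ^ 0)))
4. [and_true →] (0 & 1)  →  0;  E = (((0 & (a ^ 0)) ^ 0) & (0 & (a ^ 0)))
5. [xor_false →] ((0 & (a ^ 0)) ^ 0)  →  (0 & (a ^ 0));  E = ((0 & (a ^ 0)) & (0 & (a ^ 0)))
6. [and_idem →] ((0 & (a ^ 0)) & (0 & (a ^ 0)))  →  (0 & (a ^ 0))
7. [xor_false →] (a ^ 0)  →  a;  cost 5 ≤ 5, done

(0 & a)   [cost 5]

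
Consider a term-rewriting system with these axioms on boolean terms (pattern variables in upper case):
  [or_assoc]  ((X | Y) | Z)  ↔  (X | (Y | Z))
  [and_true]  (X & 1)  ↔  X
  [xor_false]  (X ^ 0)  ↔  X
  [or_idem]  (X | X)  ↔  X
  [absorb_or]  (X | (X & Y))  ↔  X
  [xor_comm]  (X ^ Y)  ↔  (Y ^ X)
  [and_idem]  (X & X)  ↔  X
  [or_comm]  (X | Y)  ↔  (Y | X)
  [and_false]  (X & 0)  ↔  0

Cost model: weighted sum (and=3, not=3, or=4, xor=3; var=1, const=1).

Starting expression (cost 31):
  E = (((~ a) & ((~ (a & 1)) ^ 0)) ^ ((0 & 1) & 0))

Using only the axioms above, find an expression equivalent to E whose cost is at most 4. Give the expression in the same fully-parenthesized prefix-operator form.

(~ a)   [cost 4]

step 1: and_true (→) rewrites (a & 1) into a, now (((~ a) & ((~ a) ^ 0)) ^ ((0 & 1) & 0))
step 2: xor_false (→) rewrites ((~ a) ^ 0) into (~ a), now (((~ a) & (~ a)) ^ ((0 & 1) & 0))
step 3: and_idem (→) rewrites ((~ a) & (~ a)) into (~ a), now ((~ a) ^ ((0 & 1) & 0))
step 4: and_true (→) rewrites (0 & 1) into 0, now ((~ a) ^ (0 & 0))
step 5: and_idem (→) rewrites (0 & 0) into 0, now ((~ a) ^ 0)
step 6: xor_false (→) rewrites ((~ a) ^ 0) into (~ a), reaching cost 4 (bound 4)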